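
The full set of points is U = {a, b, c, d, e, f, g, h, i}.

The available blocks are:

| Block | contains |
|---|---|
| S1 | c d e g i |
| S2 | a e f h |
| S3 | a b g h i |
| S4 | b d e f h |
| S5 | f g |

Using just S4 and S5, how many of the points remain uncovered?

3

Union of S4, S5 = {b, d, e, f, g, h}.
Not covered: a, c, i — 3 points.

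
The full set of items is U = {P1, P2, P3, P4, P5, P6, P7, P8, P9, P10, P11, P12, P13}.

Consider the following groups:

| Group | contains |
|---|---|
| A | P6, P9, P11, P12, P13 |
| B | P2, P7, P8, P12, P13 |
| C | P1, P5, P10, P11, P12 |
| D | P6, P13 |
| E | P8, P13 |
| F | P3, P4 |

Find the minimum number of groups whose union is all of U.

A, B, C, and F cover everything between them: the union {P1, P2, P3, P4, P5, P6, P7, P8, P9, P10, P11, P12, P13} is all of U.
Only F contains P3, so F is forced; the remaining 11 items need at least 3 more groups (each remaining group adds at most 5) — so at least 4 groups are needed, and 4 is optimal.

4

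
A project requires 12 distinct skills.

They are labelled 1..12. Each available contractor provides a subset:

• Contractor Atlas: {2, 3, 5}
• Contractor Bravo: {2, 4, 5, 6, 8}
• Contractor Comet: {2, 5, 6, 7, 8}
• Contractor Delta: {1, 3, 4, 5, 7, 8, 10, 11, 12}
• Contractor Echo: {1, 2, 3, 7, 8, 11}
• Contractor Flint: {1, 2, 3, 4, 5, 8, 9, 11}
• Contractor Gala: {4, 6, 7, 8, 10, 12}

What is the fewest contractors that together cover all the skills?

2

Flint and Gala together: Flint ∪ Gala = {1, 2, 3, 4, 5, 6, 7, 8, 9, 10, 11, 12} — every skill is covered.
No single contractor has all 12 skills (the largest, Delta, has 9), so 2 is optimal.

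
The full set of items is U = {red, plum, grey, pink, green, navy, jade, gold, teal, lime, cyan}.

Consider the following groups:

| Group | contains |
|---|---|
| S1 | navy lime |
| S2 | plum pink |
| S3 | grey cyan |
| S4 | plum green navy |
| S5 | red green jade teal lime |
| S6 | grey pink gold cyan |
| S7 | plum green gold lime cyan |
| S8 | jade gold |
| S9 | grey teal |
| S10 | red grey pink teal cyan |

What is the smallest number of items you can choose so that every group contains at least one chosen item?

4

Take H = {plum, grey, jade, lime}. Each listed group contains at least one of these, so H is a hitting set of size 4.
The groups S1, S2, S3, S8 are pairwise disjoint, so any hitting set needs a separate item for each — at least 4. Hence 4 is optimal.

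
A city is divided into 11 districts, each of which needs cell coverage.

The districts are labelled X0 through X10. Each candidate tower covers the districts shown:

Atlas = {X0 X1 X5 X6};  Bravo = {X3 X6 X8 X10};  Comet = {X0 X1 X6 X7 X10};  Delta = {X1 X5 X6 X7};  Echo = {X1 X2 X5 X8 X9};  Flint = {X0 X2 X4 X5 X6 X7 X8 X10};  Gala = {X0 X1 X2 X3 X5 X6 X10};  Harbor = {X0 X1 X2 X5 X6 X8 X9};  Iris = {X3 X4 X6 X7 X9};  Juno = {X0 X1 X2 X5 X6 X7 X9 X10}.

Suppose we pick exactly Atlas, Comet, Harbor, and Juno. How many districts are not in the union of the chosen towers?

2

Union of Atlas, Comet, Harbor, Juno = {X0, X1, X2, X5, X6, X7, X8, X9, X10}.
Not covered: X3, X4 — 2 districts.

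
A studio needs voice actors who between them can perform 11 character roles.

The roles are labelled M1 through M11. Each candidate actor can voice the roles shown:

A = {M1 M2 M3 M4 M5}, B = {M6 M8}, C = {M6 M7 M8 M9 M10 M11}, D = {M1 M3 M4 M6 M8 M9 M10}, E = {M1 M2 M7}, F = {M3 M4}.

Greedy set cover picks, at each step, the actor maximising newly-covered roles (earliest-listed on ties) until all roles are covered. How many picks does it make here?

Greedy: pick D (covers 7 new) → pick A (covers 2 new) → pick C (covers 2 new). Total picks: 3.
(The true minimum cover uses only 2 actors, so greedy is not optimal here.)

3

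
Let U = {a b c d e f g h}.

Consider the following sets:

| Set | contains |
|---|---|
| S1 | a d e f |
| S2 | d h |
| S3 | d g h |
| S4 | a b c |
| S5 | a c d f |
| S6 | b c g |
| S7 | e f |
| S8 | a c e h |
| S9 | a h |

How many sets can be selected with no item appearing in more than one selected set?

3

S2, S4, S7 are pairwise disjoint (S2={d,h}; S4={a,b,c}; S7={e,f}).
Every remaining set overlaps one of these, and no 4 of the listed sets are pairwise disjoint, so 3 is the maximum.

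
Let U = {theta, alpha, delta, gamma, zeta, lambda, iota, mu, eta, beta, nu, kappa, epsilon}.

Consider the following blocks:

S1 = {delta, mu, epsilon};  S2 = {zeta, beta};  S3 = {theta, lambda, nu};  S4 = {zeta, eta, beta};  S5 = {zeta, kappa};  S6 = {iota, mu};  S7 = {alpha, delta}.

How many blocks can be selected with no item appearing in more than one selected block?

4

S3, S5, S6, S7 are pairwise disjoint (S3={theta,lambda,nu}; S5={zeta,kappa}; S6={iota,mu}; S7={alpha,delta}).
Every remaining block overlaps one of these, and no 5 of the listed blocks are pairwise disjoint, so 4 is the maximum.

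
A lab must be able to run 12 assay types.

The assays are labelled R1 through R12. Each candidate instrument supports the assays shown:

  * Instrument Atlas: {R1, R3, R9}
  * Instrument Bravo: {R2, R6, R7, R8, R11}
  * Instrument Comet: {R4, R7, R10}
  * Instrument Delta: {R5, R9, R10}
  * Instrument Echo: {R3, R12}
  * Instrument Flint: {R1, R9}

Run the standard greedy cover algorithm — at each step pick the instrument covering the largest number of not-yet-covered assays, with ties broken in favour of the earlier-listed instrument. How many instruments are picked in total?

Greedy: pick Bravo (covers 5 new) → pick Atlas (covers 3 new) → pick Comet (covers 2 new) → pick Delta (covers 1 new) → pick Echo (covers 1 new). Total picks: 5.

5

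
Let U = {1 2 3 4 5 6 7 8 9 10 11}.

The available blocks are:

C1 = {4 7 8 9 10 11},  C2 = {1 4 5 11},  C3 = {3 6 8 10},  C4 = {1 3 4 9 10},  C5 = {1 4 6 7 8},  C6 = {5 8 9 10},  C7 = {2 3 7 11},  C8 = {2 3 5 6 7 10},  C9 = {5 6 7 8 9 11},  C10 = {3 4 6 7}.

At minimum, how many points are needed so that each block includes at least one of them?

3

Take H = {7, 10, 11}. Each listed block contains at least one of these, so H is a hitting set of size 3.
No choice of 2 points meets every block, so 3 is the minimum.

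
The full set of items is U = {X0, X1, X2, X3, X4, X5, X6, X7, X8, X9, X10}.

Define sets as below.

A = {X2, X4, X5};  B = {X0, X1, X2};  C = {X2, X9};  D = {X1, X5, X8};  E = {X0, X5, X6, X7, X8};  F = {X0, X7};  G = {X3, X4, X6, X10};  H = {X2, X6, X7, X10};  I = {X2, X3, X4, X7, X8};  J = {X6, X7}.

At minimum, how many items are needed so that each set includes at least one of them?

4

T = {X1, X4, X7, X9} meets every set (each contains at least one member of T), and |T| = 4.
The sets C, D, F, G are pairwise disjoint, so any hitting set needs a separate item for each — at least 4. Hence 4 is optimal.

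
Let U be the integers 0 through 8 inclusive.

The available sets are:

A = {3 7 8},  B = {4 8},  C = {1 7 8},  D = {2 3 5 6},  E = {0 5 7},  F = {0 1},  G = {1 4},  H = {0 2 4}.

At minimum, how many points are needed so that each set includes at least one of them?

4

Take T = {1, 3, 4, 7}. Each listed set contains at least one of these, so T is a hitting set of size 4.
No choice of 3 points meets every set, so 4 is the minimum.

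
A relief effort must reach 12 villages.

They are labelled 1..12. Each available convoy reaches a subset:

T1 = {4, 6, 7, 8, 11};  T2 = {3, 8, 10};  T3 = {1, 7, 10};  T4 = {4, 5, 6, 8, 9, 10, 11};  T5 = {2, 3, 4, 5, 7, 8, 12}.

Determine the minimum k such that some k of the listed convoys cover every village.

Take {T3, T4, T5}. Their union is {1, 2, 3, 4, 5, 6, 7, 8, 9, 10, 11, 12}, which is all 12 villages.
Only T3 contains 1, so T3 is forced; the remaining 9 villages need at least 2 more convoys (each remaining convoy adds at most 6) — so at least 3 convoys are needed, and 3 is optimal.

3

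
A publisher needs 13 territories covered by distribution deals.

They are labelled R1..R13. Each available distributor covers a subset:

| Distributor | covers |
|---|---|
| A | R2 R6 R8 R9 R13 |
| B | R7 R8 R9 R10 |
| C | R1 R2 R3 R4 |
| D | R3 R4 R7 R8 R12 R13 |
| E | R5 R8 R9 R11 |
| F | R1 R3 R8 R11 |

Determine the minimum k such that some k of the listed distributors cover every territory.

5

A and B and C and D and E together: A ∪ B ∪ C ∪ D ∪ E = {R1, R2, R3, R4, R5, R6, R7, R8, R9, R10, R11, R12, R13} — every territory is covered.
No 4 of the 6 distributors cover everything (all 15 combinations miss at least one territory), so 5 is optimal.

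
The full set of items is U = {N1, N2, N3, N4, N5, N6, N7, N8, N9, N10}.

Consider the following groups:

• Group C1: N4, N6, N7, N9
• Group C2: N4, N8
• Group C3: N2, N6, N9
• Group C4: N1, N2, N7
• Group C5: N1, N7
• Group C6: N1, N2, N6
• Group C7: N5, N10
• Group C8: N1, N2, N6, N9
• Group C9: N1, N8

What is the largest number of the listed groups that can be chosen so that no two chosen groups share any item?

4

C2, C3, C5, C7 are pairwise disjoint (C2={N4,N8}; C3={N2,N6,N9}; C5={N1,N7}; C7={N5,N10}).
Every remaining group overlaps one of these, and no 5 of the listed groups are pairwise disjoint, so 4 is the maximum.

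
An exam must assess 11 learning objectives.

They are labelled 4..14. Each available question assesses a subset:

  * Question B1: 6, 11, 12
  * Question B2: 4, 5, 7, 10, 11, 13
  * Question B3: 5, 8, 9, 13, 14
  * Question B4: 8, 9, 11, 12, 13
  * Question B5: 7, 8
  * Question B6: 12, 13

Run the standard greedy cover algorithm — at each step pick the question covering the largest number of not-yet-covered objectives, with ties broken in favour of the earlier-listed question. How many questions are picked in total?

Greedy: pick B2 (covers 6 new) → pick B3 (covers 3 new) → pick B1 (covers 2 new). Total picks: 3.

3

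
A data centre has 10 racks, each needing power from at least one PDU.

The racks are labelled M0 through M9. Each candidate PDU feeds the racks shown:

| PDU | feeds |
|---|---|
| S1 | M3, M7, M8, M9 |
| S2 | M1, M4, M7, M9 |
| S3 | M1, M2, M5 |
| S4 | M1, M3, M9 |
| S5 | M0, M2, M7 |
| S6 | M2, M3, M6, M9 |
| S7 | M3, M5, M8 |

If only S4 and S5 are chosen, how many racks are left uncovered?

4

Union of S4, S5 = {M0, M1, M2, M3, M7, M9}.
Not covered: M4, M5, M6, M8 — 4 racks.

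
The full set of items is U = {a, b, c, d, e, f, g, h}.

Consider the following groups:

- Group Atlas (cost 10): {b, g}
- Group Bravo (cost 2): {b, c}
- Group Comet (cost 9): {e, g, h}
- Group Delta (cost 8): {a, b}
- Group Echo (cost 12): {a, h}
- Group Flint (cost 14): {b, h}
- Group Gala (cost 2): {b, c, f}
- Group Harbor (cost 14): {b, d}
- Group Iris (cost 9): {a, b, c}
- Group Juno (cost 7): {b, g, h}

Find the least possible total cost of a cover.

33

Comet, Delta, Gala, Harbor together cover every item (Comet ∪ Delta ∪ Gala ∪ Harbor = {a, b, c, d, e, f, g, h}); total cost 9 + 8 + 2 + 14 = 33.
No covering selection has total cost below 33.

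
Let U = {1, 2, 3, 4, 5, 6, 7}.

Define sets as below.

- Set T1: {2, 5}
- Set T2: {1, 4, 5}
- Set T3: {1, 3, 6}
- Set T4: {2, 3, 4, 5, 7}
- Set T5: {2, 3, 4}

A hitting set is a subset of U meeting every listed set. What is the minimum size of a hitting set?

2

The 2 items {3, 5} hit every set.
The sets T1, T3 are pairwise disjoint, so any hitting set needs a separate item for each — at least 2. Hence 2 is optimal.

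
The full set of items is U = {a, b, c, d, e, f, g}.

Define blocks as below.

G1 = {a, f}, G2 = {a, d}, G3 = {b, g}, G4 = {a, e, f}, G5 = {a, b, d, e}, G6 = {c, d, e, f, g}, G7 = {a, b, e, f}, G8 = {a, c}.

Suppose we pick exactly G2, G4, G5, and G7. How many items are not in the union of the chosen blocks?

2

Union of G2, G4, G5, G7 = {a, b, d, e, f}.
Not covered: c, g — 2 items.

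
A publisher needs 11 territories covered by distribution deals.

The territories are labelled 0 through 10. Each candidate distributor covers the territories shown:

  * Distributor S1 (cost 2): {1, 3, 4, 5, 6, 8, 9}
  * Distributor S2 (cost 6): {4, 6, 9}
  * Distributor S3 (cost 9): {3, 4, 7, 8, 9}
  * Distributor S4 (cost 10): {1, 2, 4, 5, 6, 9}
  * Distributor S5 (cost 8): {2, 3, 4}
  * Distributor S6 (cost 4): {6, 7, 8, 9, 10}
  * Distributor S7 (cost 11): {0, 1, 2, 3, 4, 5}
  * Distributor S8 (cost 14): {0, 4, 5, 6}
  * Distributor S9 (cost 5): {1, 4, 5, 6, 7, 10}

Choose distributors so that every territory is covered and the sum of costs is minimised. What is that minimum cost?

15

S6, S7 together cover every territory (S6 ∪ S7 = {0, 1, 2, 3, 4, 5, 6, 7, 8, 9, 10}); total cost 4 + 11 = 15.
The greedy pick S1, S6, S7 costs 17; no covering selection beats 15.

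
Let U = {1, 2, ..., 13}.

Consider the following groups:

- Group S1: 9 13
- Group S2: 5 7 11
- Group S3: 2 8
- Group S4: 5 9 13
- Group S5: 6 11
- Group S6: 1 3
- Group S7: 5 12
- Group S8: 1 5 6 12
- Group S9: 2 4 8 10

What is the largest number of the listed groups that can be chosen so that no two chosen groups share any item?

S1, S5, S6, S7, S9 are pairwise disjoint (S1={9,13}; S5={6,11}; S6={1,3}; S7={5,12}; S9={2,4,8,10}).
Every remaining group overlaps one of these, and no 6 of the listed groups are pairwise disjoint, so 5 is the maximum.

5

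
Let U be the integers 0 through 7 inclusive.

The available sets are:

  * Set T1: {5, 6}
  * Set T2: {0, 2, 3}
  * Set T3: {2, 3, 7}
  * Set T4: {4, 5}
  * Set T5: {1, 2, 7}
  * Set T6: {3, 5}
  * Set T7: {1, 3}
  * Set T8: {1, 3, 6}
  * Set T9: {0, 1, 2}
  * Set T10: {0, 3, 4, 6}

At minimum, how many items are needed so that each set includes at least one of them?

3

H = {1, 3, 5} meets every set (each contains at least one member of H), and |H| = 3.
No choice of 2 items meets every set, so 3 is the minimum.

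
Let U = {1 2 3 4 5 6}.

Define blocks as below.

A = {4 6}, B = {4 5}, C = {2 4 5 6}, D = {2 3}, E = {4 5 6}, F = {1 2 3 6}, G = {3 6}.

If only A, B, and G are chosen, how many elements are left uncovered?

Union of A, B, G = {3, 4, 5, 6}.
Not covered: 1, 2 — 2 elements.

2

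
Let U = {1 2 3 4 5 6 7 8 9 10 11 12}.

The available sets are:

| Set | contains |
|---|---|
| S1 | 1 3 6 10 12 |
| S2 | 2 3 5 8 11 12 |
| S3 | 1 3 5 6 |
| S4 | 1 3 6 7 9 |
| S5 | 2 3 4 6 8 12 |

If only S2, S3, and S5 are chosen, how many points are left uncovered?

Union of S2, S3, S5 = {1, 2, 3, 4, 5, 6, 8, 11, 12}.
Not covered: 7, 9, 10 — 3 points.

3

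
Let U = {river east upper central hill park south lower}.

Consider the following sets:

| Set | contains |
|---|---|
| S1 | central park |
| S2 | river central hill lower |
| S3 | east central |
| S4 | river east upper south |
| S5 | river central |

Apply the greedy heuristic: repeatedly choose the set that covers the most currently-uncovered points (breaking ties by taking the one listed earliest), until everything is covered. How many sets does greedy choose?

Greedy: pick S2 (covers 4 new) → pick S4 (covers 3 new) → pick S1 (covers 1 new). Total picks: 3.

3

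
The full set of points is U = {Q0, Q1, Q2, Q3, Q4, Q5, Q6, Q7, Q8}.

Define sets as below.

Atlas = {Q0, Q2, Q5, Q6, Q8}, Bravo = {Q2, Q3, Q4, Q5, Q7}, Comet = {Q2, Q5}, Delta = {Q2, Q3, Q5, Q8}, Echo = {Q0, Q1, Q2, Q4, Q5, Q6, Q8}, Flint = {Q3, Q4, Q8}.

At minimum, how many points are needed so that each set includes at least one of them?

2

The 2 points {Q3, Q5} hit every set.
The sets Comet, Flint are pairwise disjoint, so any hitting set needs a separate point for each — at least 2. Hence 2 is optimal.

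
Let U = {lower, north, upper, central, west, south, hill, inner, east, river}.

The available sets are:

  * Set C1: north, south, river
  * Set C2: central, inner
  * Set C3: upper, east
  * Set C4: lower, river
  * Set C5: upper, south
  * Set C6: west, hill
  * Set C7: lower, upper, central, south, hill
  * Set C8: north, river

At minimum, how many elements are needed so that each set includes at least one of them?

Take H = {upper, west, inner, river}. Each listed set contains at least one of these, so H is a hitting set of size 4.
The sets C2, C3, C4, C6 are pairwise disjoint, so any hitting set needs a separate element for each — at least 4. Hence 4 is optimal.

4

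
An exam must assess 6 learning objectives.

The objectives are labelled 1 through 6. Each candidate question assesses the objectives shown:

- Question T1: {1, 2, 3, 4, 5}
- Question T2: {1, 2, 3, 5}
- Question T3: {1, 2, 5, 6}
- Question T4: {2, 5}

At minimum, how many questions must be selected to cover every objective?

T1 and T3 together: T1 ∪ T3 = {1, 2, 3, 4, 5, 6} — every objective is covered.
No single question has all 6 objectives (the largest, T1, has 5), so 2 is optimal.

2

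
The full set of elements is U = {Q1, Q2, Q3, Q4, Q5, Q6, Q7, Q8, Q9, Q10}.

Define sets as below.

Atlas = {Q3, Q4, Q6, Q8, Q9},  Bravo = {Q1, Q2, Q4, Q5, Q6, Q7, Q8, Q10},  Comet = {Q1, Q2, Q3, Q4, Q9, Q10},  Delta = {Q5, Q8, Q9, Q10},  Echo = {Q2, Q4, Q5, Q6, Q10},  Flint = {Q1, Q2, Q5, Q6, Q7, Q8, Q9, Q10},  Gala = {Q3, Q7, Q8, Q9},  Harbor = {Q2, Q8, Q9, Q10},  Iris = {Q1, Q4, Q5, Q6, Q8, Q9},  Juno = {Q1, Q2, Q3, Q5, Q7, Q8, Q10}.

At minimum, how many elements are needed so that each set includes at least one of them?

2

H = {Q2, Q8} meets every set (each contains at least one member of H), and |H| = 2.
The sets Echo, Gala are pairwise disjoint, so any hitting set needs a separate element for each — at least 2. Hence 2 is optimal.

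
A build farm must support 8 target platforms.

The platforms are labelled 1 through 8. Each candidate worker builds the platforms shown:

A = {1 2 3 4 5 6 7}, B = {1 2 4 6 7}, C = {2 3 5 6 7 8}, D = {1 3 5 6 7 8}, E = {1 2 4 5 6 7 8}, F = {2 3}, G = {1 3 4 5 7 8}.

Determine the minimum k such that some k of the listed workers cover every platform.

Take {B, D}. Their union is {1, 2, 3, 4, 5, 6, 7, 8}, which is all 8 platforms.
No single worker has all 8 platforms (the largest, A, has 7), so 2 is optimal.

2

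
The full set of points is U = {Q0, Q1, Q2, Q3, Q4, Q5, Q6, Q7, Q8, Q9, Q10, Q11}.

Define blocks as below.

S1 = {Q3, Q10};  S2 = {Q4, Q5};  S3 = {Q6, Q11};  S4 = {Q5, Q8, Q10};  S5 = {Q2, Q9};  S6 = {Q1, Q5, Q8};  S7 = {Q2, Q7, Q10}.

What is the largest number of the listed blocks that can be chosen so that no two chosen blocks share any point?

4

S1, S2, S3, S5 are pairwise disjoint (S1={Q3,Q10}; S2={Q4,Q5}; S3={Q6,Q11}; S5={Q2,Q9}).
Every remaining block overlaps one of these, and no 5 of the listed blocks are pairwise disjoint, so 4 is the maximum.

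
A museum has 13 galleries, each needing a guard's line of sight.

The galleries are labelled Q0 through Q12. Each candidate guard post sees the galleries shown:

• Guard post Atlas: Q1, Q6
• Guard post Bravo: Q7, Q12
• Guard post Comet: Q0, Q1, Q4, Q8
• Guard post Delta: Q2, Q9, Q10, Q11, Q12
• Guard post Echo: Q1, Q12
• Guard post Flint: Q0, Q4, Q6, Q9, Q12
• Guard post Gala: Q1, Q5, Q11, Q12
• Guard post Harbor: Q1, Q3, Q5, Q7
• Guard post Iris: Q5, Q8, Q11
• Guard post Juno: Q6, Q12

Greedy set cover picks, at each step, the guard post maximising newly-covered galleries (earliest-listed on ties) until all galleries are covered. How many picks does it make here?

4

Greedy: pick Delta (covers 5 new) → pick Comet (covers 4 new) → pick Harbor (covers 3 new) → pick Atlas (covers 1 new). Total picks: 4.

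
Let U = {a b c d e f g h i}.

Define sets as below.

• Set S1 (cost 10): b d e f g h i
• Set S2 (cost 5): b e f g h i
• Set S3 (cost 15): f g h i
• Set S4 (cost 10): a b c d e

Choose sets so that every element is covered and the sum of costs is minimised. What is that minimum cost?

S2, S4 together cover every element (S2 ∪ S4 = {a, b, c, d, e, f, g, h, i}); total cost 5 + 10 = 15.
No covering selection has total cost below 15.

15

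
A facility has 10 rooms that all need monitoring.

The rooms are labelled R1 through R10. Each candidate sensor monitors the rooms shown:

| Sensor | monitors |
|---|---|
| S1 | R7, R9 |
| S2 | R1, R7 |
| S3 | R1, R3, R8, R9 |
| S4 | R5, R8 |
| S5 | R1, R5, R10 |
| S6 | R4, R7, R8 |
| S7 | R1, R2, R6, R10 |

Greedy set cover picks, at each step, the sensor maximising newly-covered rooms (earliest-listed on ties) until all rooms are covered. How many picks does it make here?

Greedy: pick S3 (covers 4 new) → pick S7 (covers 3 new) → pick S6 (covers 2 new) → pick S4 (covers 1 new). Total picks: 4.

4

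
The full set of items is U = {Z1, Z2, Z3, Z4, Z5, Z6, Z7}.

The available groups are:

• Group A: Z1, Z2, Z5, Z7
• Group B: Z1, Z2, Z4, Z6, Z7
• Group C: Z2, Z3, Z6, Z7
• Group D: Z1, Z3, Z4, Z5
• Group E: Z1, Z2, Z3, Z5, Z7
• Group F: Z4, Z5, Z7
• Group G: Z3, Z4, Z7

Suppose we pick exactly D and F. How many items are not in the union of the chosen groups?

Union of D, F = {Z1, Z3, Z4, Z5, Z7}.
Not covered: Z2, Z6 — 2 items.

2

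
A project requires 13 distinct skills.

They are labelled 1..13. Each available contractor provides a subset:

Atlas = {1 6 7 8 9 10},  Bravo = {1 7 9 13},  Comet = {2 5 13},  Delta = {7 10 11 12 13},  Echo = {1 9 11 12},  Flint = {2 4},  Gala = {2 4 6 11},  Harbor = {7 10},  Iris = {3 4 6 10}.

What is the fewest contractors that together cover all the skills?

Atlas and Comet and Echo and Iris together: Atlas ∪ Comet ∪ Echo ∪ Iris = {1, 2, 3, 4, 5, 6, 7, 8, 9, 10, 11, 12, 13} — every skill is covered.
Only Iris contains 3, so Iris is forced; the remaining 9 skills need at least 3 more contractors (each remaining contractor adds at most 4) — so at least 4 contractors are needed, and 4 is optimal.

4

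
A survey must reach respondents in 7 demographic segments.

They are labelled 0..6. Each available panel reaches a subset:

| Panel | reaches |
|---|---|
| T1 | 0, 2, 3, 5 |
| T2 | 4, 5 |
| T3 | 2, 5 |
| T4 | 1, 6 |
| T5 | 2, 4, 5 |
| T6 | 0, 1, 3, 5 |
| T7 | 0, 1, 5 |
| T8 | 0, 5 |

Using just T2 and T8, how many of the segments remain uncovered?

Union of T2, T8 = {0, 4, 5}.
Not covered: 1, 2, 3, 6 — 4 segments.

4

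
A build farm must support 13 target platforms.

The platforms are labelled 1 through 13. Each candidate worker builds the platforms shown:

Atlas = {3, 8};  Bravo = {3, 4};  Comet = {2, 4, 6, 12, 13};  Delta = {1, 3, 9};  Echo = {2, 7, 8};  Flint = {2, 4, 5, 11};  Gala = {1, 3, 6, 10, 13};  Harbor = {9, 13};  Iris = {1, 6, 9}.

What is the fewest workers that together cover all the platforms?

Take {Comet, Echo, Flint, Gala, Harbor}. Their union is {1, 2, 3, 4, 5, 6, 7, 8, 9, 10, 11, 12, 13}, which is all 13 platforms.
No 4 of the 9 workers cover everything (all 126 combinations miss at least one platform), so 5 is optimal.

5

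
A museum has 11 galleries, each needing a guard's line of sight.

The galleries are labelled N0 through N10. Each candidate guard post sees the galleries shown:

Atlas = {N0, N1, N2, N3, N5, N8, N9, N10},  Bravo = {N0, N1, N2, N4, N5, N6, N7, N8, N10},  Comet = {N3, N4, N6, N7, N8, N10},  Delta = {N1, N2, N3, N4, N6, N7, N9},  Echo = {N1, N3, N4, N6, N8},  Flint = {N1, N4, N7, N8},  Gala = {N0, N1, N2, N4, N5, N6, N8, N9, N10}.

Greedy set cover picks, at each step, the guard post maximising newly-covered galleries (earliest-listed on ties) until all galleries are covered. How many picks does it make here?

Greedy: pick Bravo (covers 9 new) → pick Atlas (covers 2 new). Total picks: 2.

2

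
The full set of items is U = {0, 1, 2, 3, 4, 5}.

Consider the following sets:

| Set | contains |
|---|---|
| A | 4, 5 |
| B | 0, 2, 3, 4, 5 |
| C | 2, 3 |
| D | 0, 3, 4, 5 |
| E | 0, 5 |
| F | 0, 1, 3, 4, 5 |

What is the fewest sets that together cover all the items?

2

Take {B, F}. Their union is {0, 1, 2, 3, 4, 5}, which is all 6 items.
No single set has all 6 items (the largest, B, has 5), so 2 is optimal.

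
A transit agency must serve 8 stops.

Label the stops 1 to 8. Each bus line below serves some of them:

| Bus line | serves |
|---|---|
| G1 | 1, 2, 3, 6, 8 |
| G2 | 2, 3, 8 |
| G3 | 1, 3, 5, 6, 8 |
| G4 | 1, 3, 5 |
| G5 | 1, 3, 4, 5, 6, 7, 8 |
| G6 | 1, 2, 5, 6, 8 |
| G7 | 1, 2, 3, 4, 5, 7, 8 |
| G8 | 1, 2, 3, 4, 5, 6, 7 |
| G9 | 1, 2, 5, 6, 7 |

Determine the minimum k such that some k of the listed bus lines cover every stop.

2

G3 and G8 together: G3 ∪ G8 = {1, 2, 3, 4, 5, 6, 7, 8} — every stop is covered.
No single bus line has all 8 stops (the largest, G5, has 7), so 2 is optimal.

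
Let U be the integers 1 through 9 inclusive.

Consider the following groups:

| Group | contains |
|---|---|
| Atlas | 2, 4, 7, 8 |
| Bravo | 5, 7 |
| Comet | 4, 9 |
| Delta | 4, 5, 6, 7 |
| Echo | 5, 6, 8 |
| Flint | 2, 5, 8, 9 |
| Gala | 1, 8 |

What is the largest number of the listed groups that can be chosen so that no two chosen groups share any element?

Bravo, Comet, Gala are pairwise disjoint (Bravo={5,7}; Comet={4,9}; Gala={1,8}).
Every remaining group overlaps one of these, and no 4 of the listed groups are pairwise disjoint, so 3 is the maximum.

3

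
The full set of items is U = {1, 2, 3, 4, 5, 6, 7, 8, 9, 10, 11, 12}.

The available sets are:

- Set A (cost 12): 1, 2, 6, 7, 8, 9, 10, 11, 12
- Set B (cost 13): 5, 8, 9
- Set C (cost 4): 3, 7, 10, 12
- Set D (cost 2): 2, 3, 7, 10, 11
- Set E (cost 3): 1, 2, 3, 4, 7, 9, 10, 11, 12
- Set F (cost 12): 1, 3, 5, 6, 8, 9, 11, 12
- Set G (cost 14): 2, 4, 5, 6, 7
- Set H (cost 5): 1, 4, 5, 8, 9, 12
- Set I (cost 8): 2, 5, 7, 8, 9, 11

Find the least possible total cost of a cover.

15

E, F together cover every item (E ∪ F = {1, 2, 3, 4, 5, 6, 7, 8, 9, 10, 11, 12}); total cost 3 + 12 = 15.
The greedy pick E, H, A costs 20; no covering selection beats 15.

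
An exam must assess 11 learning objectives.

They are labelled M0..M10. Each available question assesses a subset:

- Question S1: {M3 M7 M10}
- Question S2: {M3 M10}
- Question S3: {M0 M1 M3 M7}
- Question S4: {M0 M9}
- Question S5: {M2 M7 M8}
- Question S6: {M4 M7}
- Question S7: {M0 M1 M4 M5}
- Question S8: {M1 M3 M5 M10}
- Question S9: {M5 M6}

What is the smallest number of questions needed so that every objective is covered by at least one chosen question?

Take {S4, S5, S7, S8, S9}. Their union is {M0, M1, M2, M3, M4, M5, M6, M7, M8, M9, M10}, which is all 11 objectives.
No 4 of the 9 questions cover everything (all 126 combinations miss at least one objective), so 5 is optimal.

5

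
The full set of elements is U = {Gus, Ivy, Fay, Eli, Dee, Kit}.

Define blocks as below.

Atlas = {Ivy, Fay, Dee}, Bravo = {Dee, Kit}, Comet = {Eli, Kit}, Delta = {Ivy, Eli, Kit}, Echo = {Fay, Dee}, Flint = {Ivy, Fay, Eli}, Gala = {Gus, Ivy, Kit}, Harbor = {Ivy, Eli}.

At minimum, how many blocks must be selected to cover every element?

Atlas, Flint, and Gala cover everything between them: the union {Gus, Ivy, Fay, Eli, Dee, Kit} is all of U.
Only Gala contains Gus, so Gala is forced; the remaining 3 elements need at least 2 more blocks (each remaining block adds at most 2) — so at least 3 blocks are needed, and 3 is optimal.

3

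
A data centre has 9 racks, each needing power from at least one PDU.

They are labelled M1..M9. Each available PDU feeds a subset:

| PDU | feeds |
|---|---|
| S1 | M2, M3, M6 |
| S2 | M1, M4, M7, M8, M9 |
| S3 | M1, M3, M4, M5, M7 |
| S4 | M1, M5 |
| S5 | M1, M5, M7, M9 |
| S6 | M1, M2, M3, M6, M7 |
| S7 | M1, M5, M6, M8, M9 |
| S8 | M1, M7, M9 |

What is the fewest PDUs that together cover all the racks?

3

Take {S2, S4, S6}. Their union is {M1, M2, M3, M4, M5, M6, M7, M8, M9}, which is all 9 racks.
No 2 of the 8 PDUs cover everything (all 28 combinations miss at least one rack), so 3 is optimal.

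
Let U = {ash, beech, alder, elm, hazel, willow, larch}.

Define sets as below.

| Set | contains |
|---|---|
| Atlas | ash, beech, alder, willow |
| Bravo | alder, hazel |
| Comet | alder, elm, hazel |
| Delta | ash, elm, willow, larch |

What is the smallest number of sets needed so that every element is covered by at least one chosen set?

Atlas and Comet and Delta together: Atlas ∪ Comet ∪ Delta = {ash, beech, alder, elm, hazel, willow, larch} — every element is covered.
Only Atlas contains beech, so Atlas is forced; the remaining 3 elements need at least 2 more sets (each remaining set adds at most 2) — so at least 3 sets are needed, and 3 is optimal.

3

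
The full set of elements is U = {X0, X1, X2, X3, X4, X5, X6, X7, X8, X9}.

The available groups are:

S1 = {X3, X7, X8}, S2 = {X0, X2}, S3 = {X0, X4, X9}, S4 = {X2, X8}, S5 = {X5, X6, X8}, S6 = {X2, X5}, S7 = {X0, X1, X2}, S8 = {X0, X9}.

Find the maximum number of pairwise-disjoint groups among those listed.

3

S1, S6, S8 are pairwise disjoint (S1={X3,X7,X8}; S6={X2,X5}; S8={X0,X9}).
Every remaining group overlaps one of these, and no 4 of the listed groups are pairwise disjoint, so 3 is the maximum.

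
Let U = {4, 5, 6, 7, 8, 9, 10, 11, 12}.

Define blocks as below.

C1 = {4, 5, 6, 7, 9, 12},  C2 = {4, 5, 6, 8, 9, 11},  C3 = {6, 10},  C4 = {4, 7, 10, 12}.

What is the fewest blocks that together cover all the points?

C2 and C4 cover everything between them: the union {4, 5, 6, 7, 8, 9, 10, 11, 12} is all of U.
No single block has all 9 points (the largest, C1, has 6), so 2 is optimal.

2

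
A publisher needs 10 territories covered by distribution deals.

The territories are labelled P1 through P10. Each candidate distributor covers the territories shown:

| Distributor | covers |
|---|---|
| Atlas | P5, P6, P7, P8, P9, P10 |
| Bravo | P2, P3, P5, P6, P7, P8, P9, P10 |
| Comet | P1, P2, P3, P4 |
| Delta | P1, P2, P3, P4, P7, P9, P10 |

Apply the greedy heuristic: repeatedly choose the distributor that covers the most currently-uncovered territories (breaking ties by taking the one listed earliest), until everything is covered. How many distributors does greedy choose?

Greedy: pick Bravo (covers 8 new) → pick Comet (covers 2 new). Total picks: 2.

2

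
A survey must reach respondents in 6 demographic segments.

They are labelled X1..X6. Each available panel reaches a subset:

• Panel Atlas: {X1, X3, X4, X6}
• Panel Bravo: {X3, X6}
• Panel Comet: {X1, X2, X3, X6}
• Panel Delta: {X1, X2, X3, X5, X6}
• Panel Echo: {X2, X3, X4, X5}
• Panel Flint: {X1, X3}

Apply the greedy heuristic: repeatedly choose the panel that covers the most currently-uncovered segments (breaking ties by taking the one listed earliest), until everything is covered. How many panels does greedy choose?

Greedy: pick Delta (covers 5 new) → pick Atlas (covers 1 new). Total picks: 2.

2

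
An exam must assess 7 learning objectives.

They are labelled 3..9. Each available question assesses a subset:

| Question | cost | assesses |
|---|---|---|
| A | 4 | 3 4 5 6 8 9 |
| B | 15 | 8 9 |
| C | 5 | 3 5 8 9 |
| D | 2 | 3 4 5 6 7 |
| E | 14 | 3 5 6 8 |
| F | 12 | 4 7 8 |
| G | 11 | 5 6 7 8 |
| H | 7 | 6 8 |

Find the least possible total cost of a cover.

A, D together cover every objective (A ∪ D = {3, 4, 5, 6, 7, 8, 9}); total cost 4 + 2 = 6.
No covering selection has total cost below 6.

6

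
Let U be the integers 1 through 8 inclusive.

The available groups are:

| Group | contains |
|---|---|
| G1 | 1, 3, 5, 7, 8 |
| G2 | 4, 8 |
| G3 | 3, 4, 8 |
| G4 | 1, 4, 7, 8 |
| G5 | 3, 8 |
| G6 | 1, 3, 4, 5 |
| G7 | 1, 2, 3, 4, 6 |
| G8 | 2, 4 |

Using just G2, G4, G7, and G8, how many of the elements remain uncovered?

Union of G2, G4, G7, G8 = {1, 2, 3, 4, 6, 7, 8}.
Not covered: 5 — 1 element.

1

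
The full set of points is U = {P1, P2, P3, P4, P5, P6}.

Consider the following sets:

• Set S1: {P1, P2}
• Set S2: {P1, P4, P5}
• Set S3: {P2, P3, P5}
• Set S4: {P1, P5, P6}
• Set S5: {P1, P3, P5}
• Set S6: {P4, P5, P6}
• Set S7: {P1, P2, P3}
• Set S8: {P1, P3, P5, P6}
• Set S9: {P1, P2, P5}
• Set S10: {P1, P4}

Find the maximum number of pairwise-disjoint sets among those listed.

S6, S7 are pairwise disjoint (S6={P4,P5,P6}; S7={P1,P2,P3}).
Every remaining set overlaps one of these, and no 3 of the listed sets are pairwise disjoint, so 2 is the maximum.

2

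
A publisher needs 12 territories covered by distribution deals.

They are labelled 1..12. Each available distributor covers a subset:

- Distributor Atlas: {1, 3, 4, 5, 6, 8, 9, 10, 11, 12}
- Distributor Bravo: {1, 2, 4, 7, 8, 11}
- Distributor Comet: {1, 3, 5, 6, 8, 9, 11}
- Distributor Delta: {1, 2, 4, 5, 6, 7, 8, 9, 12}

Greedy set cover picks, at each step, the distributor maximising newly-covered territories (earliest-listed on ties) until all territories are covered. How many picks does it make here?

Greedy: pick Atlas (covers 10 new) → pick Bravo (covers 2 new). Total picks: 2.

2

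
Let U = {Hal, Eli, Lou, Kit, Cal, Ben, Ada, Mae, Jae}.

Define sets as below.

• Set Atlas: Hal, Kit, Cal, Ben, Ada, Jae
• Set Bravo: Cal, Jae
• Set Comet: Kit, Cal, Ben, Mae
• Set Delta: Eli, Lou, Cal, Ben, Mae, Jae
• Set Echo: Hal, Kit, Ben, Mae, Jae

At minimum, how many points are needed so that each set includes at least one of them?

2

H = {Kit, Jae} meets every set (each contains at least one member of H), and |H| = 2.
No single point lies in every set, so at least 2 are needed and 2 is optimal.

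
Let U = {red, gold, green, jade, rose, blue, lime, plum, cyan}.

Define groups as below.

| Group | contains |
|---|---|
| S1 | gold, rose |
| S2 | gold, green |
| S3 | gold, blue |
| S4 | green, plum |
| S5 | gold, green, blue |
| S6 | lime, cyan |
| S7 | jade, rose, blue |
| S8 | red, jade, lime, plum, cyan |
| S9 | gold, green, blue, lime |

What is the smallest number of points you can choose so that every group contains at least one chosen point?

H = {gold, jade, plum, cyan} meets every group (each contains at least one member of H), and |H| = 4.
No choice of 3 points meets every group, so 4 is the minimum.

4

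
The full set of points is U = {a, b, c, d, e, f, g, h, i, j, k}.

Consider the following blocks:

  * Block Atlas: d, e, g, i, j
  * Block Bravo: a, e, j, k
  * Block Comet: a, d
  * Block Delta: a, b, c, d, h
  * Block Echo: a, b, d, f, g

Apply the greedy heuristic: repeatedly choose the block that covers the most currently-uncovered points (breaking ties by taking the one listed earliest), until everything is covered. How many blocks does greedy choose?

4

Greedy: pick Atlas (covers 5 new) → pick Delta (covers 4 new) → pick Bravo (covers 1 new) → pick Echo (covers 1 new). Total picks: 4.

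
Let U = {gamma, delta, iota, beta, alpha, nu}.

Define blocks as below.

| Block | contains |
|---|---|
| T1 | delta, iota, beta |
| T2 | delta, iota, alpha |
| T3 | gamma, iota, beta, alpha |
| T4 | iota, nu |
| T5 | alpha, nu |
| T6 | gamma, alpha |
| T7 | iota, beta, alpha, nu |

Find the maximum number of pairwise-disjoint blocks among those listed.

T4, T6 are pairwise disjoint (T4={iota,nu}; T6={gamma,alpha}).
Every remaining block overlaps one of these, and no 3 of the listed blocks are pairwise disjoint, so 2 is the maximum.

2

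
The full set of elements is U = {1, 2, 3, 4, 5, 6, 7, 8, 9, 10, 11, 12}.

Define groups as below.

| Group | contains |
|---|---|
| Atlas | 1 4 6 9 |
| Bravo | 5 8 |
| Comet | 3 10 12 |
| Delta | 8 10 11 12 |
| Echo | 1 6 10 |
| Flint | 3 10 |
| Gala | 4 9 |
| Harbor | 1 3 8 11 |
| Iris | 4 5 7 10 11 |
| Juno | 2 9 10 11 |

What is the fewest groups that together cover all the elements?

5

Take {Bravo, Comet, Echo, Iris, Juno}. Their union is {1, 2, 3, 4, 5, 6, 7, 8, 9, 10, 11, 12}, which is all 12 elements.
No 4 of the 10 groups cover everything (all 210 combinations miss at least one element), so 5 is optimal.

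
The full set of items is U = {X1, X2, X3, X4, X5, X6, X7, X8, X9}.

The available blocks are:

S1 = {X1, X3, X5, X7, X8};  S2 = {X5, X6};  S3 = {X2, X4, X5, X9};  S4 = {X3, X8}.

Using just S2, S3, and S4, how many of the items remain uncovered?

Union of S2, S3, S4 = {X2, X3, X4, X5, X6, X8, X9}.
Not covered: X1, X7 — 2 items.

2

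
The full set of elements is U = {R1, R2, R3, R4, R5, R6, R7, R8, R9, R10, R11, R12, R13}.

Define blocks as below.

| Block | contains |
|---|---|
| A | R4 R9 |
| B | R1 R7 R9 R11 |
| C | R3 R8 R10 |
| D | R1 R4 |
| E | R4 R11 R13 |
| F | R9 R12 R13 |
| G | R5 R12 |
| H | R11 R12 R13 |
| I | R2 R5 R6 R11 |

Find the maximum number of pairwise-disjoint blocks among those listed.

C, D, F, I are pairwise disjoint (C={R3,R8,R10}; D={R1,R4}; F={R9,R12,R13}; I={R2,R5,R6,R11}).
Every remaining block overlaps one of these, and no 5 of the listed blocks are pairwise disjoint, so 4 is the maximum.

4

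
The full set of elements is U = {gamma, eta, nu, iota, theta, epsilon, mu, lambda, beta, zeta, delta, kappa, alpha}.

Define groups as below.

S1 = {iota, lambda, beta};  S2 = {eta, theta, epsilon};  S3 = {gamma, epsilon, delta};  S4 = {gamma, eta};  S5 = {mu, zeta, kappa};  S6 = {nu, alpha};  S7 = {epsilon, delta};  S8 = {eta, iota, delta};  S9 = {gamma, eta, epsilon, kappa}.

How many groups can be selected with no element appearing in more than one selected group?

5

S1, S4, S5, S6, S7 are pairwise disjoint (S1={iota,lambda,beta}; S4={gamma,eta}; S5={mu,zeta,kappa}; S6={nu,alpha}; S7={epsilon,delta}).
Every remaining group overlaps one of these, and no 6 of the listed groups are pairwise disjoint, so 5 is the maximum.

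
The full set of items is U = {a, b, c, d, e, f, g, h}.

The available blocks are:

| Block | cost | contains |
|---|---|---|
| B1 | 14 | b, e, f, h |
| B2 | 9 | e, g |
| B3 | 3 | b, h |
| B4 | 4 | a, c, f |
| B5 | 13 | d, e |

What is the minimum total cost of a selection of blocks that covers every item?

29

B2, B3, B4, B5 together cover every item (B2 ∪ B3 ∪ B4 ∪ B5 = {a, b, c, d, e, f, g, h}); total cost 9 + 3 + 4 + 13 = 29.
No covering selection has total cost below 29.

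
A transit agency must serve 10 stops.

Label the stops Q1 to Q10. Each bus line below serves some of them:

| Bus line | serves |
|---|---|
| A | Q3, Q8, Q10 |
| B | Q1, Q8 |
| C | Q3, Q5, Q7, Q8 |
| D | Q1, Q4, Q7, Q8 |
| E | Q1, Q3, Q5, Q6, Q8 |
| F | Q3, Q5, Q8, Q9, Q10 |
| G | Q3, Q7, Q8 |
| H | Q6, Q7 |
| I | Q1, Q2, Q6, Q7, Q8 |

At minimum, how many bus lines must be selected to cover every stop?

Take {D, F, I}. Their union is {Q1, Q2, Q3, Q4, Q5, Q6, Q7, Q8, Q9, Q10}, which is all 10 stops.
Only I contains Q2, so I is forced; the remaining 5 stops need at least 2 more bus lines (each remaining bus line adds at most 4) — so at least 3 bus lines are needed, and 3 is optimal.

3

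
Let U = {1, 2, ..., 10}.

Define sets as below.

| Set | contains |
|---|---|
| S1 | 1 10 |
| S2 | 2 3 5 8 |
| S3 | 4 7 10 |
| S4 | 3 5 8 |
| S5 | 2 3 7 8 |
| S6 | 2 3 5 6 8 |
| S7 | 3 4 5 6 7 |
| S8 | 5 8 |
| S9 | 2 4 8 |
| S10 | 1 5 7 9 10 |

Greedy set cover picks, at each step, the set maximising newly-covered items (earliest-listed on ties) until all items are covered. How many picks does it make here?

3

Greedy: pick S6 (covers 5 new) → pick S10 (covers 4 new) → pick S3 (covers 1 new). Total picks: 3.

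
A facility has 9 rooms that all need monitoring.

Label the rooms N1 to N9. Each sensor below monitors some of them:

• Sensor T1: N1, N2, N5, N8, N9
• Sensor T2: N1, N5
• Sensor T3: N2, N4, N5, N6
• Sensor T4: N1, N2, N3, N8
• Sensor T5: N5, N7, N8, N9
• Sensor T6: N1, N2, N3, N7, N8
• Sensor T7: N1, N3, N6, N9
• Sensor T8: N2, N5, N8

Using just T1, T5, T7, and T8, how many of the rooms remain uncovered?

Union of T1, T5, T7, T8 = {N1, N2, N3, N5, N6, N7, N8, N9}.
Not covered: N4 — 1 room.

1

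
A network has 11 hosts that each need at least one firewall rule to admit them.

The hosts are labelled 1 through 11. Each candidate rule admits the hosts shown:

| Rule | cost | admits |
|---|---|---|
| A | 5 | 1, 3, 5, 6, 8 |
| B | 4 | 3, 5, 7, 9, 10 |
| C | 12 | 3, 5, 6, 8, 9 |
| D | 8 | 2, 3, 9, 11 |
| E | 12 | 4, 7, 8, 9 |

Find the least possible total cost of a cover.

A, B, D, E together cover every host (A ∪ B ∪ D ∪ E = {1, 2, 3, 4, 5, 6, 7, 8, 9, 10, 11}); total cost 5 + 4 + 8 + 12 = 29.
No covering selection has total cost below 29.

29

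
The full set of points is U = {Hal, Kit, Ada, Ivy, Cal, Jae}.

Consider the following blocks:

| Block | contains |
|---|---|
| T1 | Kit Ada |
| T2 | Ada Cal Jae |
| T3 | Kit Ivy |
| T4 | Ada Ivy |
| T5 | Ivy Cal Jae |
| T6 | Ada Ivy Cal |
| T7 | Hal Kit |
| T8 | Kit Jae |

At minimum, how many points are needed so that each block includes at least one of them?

3

Take H = {Kit, Ivy, Cal}. Each listed block contains at least one of these, so H is a hitting set of size 3.
No choice of 2 points meets every block, so 3 is the minimum.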